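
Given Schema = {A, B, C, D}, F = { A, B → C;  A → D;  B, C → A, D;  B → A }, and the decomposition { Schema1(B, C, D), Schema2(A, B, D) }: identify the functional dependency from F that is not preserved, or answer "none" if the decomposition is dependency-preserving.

A, B → C: restricted closure across fragments reaches C.
A → D lies within Schema2.
B, C → A, D: restricted closure across fragments reaches A, D.
B → A lies within Schema2.
Every dependency is enforceable on the fragments, so the decomposition is dependency-preserving.

none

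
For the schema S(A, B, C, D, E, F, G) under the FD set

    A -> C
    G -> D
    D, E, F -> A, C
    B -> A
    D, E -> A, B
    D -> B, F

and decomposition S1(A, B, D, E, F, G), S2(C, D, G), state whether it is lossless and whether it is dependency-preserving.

lossless but not dependency-preserving

Lossless test: (D, G)⁺ = {A, B, C, D, F, G}, which contains all of one fragment — lossless.
Dependency preservation: the restricted closure of {A} across the fragments never reaches {C}, so A → C cannot be enforced without a join — not preserved.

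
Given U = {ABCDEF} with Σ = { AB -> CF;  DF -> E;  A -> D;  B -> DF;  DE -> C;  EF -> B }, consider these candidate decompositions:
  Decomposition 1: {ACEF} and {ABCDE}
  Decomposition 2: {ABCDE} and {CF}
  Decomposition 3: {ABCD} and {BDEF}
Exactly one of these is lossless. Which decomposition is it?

Decomposition 1: common = {ACE}, closure = {ACDE} → lossy.
Decomposition 2: common = {C}, closure = {C} → lossy.
Decomposition 3: common = {BD}, closure = {BCDEF} → lossless.

Decomposition 3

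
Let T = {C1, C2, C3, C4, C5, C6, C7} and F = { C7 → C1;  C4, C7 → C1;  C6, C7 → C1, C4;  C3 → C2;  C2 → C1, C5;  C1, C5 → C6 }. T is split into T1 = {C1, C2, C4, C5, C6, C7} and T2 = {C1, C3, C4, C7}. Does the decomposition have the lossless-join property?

Common attributes: T1 ∩ T2 = {C1, C4, C7}.
No dependency enlarges {C1, C4, C7}, so (C1, C4, C7)⁺ = {C1, C4, C7}.
The closure contains neither all of T1 = {C1, C2, C4, C5, C6, C7} nor all of T2 = {C1, C3, C4, C7}, so the common attributes are not a superkey of either fragment. The join is lossy.

No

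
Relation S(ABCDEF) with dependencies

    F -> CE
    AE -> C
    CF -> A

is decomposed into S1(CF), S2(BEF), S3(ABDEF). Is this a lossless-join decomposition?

Chase test. Columns are ABCDEF; row i has aⱼ where attribute j ∈ Si, else bᵢⱼ.
Initial tableau (one row per fragment):
  row 1: b11 b12 a3 b14 b15 a6
  row 2: b21 a2 b23 b24 a5 a6
  row 3: a1 a2 b33 a4 a5 a6
Rows 1 and 2 agree on F; apply F→CE and equate their CE entries.
Rows 1 and 3 agree on F; apply F→CE and equate their CE entries.
Rows 1 and 2 agree on CF; apply CF→A and equate their A entries.
Rows 1 and 3 agree on CF; apply CF→A and equate their A entries.
Row 3 is now all distinguished symbols — the join is lossless.

Yes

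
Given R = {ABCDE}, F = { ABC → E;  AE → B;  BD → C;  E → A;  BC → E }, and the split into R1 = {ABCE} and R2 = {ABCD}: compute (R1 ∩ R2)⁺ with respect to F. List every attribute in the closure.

R1 ∩ R2 = {ABC}.
ABC → E applies, adding E
Closure: {ABCE}.

ABCE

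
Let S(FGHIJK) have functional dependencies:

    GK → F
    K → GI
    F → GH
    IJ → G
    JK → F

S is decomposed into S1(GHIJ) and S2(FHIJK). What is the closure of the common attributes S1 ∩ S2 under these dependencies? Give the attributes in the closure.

GHIJ

S1 ∩ S2 = {HIJ}.
IJ → G applies, adding G
Closure: {GHIJ}.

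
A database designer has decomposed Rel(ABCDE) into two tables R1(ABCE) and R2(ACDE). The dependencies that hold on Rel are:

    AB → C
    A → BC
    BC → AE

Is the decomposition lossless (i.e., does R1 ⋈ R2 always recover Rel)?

Common attributes: R1 ∩ R2 = {ACE}.
Closure of {ACE}: A → BC applies, adding B. So (ACE)⁺ = {ABCE}.
This closure contains every attribute of R1, so R1 ∩ R2 → R1. The join is lossless.

Yes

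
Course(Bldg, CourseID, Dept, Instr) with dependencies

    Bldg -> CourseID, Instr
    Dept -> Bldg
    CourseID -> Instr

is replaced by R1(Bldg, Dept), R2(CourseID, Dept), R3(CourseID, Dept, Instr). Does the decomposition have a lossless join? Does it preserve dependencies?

Lossless test (chase): Rows 1 and 2 agree on Dept; apply Dept→Bldg and equate their Bldg entries. Rows 1 and 3 agree on Dept; apply Dept→Bldg and equate their Bldg entries. Rows 2 and 3 agree on CourseID; apply CourseID→Instr and equate their Instr entries. Rows 1 and 2 agree on Bldg; apply Bldg→CourseID, Instr and equate their CourseID, Instr entries. Row 1 is now all distinguished symbols — the join is lossless.
Dependency preservation: the restricted closure of {Bldg} across the fragments never reaches {CourseID, Instr}, so Bldg → CourseID, Instr cannot be enforced without a join — not preserved.

lossless but not dependency-preserving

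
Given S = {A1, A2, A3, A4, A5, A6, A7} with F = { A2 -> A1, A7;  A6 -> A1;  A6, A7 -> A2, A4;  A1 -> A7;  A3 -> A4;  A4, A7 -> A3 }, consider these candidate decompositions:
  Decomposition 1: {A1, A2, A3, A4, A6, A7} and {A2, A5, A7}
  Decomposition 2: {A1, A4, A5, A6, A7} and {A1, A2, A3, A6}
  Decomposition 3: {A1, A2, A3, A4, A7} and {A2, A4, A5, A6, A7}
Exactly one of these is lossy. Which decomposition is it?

Decomposition 1

Decomposition 1: common = {A2, A7}, closure = {A1, A2, A7} → lossy.
Decomposition 2: common = {A1, A6}, closure = {A1, A2, A3, A4, A6, A7} → lossless.
Decomposition 3: common = {A2, A4, A7}, closure = {A1, A2, A3, A4, A7} → lossless.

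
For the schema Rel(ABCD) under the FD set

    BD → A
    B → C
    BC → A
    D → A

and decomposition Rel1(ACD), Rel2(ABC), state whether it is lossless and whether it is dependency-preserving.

lossy but dependency-preserving

Lossless test: (AC)⁺ = {AC}, which is a superkey of neither fragment — lossy.
Dependency preservation: BD → A is not contained in any single fragment, but the restricted closure of its left-hand side across the fragments still reaches the right-hand side; the remaining FDs each lie inside some fragment. All dependencies are preserved.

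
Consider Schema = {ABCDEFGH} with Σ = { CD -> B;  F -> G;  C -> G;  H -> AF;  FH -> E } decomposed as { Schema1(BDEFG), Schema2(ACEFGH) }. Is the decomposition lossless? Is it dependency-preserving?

Lossless test: (EFG)⁺ = {EFG}, which is a superkey of neither fragment — lossy.
Dependency preservation: the restricted closure of {CD} across the fragments never reaches {B}, so CD → B cannot be enforced without a join — not preserved.

lossy and not dependency-preserving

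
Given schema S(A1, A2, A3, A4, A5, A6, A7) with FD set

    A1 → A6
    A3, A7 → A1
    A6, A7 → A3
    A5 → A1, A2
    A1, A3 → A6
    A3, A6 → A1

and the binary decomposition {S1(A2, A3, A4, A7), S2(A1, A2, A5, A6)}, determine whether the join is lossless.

Common attributes: S1 ∩ S2 = {A2}.
No dependency enlarges {A2}, so (A2)⁺ = {A2}.
The closure contains neither all of S1 = {A2, A3, A4, A7} nor all of S2 = {A1, A2, A5, A6}, so the common attributes are not a superkey of either fragment. The join is lossy.

No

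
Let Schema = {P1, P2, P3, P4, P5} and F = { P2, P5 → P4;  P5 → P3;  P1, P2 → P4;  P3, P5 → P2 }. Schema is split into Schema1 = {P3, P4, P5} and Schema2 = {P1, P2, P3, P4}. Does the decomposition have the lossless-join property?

Common attributes: Schema1 ∩ Schema2 = {P3, P4}.
No dependency enlarges {P3, P4}, so (P3, P4)⁺ = {P3, P4}.
The closure contains neither all of Schema1 = {P3, P4, P5} nor all of Schema2 = {P1, P2, P3, P4}, so the common attributes are not a superkey of either fragment. The join is lossy.

No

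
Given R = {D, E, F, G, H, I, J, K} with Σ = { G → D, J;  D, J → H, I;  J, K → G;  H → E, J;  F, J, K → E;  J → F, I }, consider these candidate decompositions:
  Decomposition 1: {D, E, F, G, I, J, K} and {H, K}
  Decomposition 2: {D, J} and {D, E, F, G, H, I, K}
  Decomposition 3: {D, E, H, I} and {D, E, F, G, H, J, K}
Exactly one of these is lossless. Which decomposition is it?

Decomposition 1: common = {K}, closure = {K} → lossy.
Decomposition 2: common = {D}, closure = {D} → lossy.
Decomposition 3: common = {D, E, H}, closure = {D, E, F, H, I, J} → lossless.

Decomposition 3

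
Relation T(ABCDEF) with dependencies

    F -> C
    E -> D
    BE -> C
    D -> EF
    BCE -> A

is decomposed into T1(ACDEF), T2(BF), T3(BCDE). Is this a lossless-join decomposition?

Chase test. Columns are ABCDEF; row i has aⱼ where attribute j ∈ Ti, else bᵢⱼ.
Initial tableau (one row per fragment):
  row 1: a1 b12 a3 a4 a5 a6
  row 2: b21 a2 b23 b24 b25 a6
  row 3: b31 a2 a3 a4 a5 b36
Rows 1 and 2 agree on F; apply F→C and equate their C entries.
Rows 1 and 3 agree on D; apply D→EF and equate their EF entries.
No row becomes fully distinguished — the join is lossy.

No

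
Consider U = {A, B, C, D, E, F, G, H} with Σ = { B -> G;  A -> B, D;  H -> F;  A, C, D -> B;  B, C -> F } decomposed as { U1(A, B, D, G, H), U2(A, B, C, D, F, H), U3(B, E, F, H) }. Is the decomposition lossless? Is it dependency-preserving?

Lossless test (chase): Rows 1 and 2 agree on B; apply B→G and equate their G entries. Rows 1 and 3 agree on B; apply B→G and equate their G entries. Rows 1 and 2 agree on H; apply H→F and equate their F entries. No row becomes fully distinguished — the join is lossy.
Dependency preservation: every FD's attributes lie within a single fragment, so each can be enforced locally — preserved.

lossy but dependency-preserving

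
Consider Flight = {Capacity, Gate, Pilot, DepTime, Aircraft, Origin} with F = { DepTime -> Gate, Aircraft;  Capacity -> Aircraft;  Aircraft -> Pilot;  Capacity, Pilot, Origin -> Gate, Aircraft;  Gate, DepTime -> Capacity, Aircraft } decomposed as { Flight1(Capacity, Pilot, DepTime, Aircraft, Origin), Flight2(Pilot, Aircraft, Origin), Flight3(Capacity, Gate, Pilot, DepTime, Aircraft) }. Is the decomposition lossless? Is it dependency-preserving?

Lossless test (chase): Rows 1 and 3 agree on DepTime; apply DepTime→Gate, Aircraft and equate their Gate, Aircraft entries. Row 1 is now all distinguished symbols — the join is lossless.
Dependency preservation: the restricted closure of {Capacity, Pilot, Origin} across the fragments never reaches {Gate, Aircraft}, so Capacity, Pilot, Origin → Gate, Aircraft cannot be enforced without a join — not preserved.

lossless but not dependency-preserving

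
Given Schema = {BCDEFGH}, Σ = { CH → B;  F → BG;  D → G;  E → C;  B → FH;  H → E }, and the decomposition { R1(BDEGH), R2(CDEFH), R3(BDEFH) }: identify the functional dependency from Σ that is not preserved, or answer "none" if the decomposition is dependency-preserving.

none

CH → B: restricted closure across fragments reaches B.
F → BG: restricted closure across fragments reaches BG.
D → G lies within R1.
E → C lies within R2.
B → FH lies within R3.
H → E lies within R1.
Every dependency is enforceable on the fragments, so the decomposition is dependency-preserving.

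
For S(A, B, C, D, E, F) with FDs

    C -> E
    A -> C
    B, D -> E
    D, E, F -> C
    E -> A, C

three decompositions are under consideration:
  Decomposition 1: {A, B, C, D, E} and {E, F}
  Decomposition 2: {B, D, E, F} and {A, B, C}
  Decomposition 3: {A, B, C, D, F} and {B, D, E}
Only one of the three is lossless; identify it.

Decomposition 3

Decomposition 1: common = {E}, closure = {A, C, E} → lossy.
Decomposition 2: common = {B}, closure = {B} → lossy.
Decomposition 3: common = {B, D}, closure = {A, B, C, D, E} → lossless.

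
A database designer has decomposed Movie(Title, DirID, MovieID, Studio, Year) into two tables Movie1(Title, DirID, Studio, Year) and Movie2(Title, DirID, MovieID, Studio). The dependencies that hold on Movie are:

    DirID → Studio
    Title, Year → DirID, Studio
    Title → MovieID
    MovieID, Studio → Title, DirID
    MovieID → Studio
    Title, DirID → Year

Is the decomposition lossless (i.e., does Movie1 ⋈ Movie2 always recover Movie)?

Common attributes: Movie1 ∩ Movie2 = {Title, DirID, Studio}.
Closure of {Title, DirID, Studio}: Title → MovieID applies, adding MovieID; Title, DirID → Year applies, adding Year. So (Title, DirID, Studio)⁺ = {Title, DirID, MovieID, Studio, Year}.
This closure contains every attribute of Movie1, so Movie1 ∩ Movie2 → Movie1. The join is lossless.

Yes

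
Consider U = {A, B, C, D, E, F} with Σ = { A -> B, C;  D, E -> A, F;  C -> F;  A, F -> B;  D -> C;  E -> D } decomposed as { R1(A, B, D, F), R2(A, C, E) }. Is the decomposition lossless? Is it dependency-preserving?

Lossless test: (A)⁺ = {A, B, C, F}, which is a superkey of neither fragment — lossy.
Dependency preservation: the restricted closure of {C} across the fragments never reaches {F}, so C → F cannot be enforced without a join — not preserved.

lossy and not dependency-preserving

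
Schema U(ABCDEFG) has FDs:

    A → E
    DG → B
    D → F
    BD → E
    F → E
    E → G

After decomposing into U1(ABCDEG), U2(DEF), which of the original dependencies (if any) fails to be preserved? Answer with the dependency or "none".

A → E lies within U1.
DG → B lies within U1.
D → F lies within U2.
BD → E lies within U1.
F → E lies within U2.
E → G lies within U1.
Every dependency is enforceable on the fragments, so the decomposition is dependency-preserving.

none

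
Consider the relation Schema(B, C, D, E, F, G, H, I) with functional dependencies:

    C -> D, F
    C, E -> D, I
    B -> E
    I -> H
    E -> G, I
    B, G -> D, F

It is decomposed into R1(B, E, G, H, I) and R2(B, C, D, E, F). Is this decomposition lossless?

Common attributes: R1 ∩ R2 = {B, E}.
Closure of {B, E}: E → G, I applies, adding G, I; B, G → D, F applies, adding D, F; I → H applies, adding H. So (B, E)⁺ = {B, D, E, F, G, H, I}.
This closure contains every attribute of R1, so R1 ∩ R2 → R1. The join is lossless.

Yes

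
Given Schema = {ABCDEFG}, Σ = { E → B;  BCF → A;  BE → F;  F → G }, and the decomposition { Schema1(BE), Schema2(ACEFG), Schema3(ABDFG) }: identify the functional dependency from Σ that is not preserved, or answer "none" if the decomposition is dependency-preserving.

BCF → A

Check BCF → A: no single fragment contains all of {ABCF}, and the restricted closure of {BCF} across the fragments never reaches {A}.
E → B is preserved.
BE → F is preserved.
F → G is preserved.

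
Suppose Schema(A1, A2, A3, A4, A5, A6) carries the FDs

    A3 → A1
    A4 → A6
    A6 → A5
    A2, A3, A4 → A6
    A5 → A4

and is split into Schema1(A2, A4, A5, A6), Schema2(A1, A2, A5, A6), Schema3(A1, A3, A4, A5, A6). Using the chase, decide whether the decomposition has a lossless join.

Chase test. Columns are A1, A2, A3, A4, A5, A6; row i has aⱼ where attribute j ∈ Schemai, else bᵢⱼ.
Initial tableau (one row per fragment):
  row 1: b11 a2 b13 a4 a5 a6
  row 2: a1 a2 b23 b24 a5 a6
  row 3: a1 b32 a3 a4 a5 a6
Rows 1 and 2 agree on A5; apply A5→A4 and equate their A4 entries.
No row becomes fully distinguished — the join is lossy.

No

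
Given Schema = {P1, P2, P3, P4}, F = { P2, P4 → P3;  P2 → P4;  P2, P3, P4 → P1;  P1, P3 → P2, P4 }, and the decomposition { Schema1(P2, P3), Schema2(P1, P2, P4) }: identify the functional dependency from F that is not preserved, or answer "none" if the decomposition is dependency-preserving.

Check P1, P3 → P2, P4: no single fragment contains all of {P1, P2, P3, P4}, and the restricted closure of {P1, P3} across the fragments never reaches {P2, P4}.
P2, P4 → P3 is preserved.
P2 → P4 is preserved.
P2, P3, P4 → P1 is preserved.

P1, P3 → P2, P4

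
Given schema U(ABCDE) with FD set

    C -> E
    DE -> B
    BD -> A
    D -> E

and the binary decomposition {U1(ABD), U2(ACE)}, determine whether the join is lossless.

Common attributes: U1 ∩ U2 = {A}.
No dependency enlarges {A}, so (A)⁺ = {A}.
The closure contains neither all of U1 = {ABD} nor all of U2 = {ACE}, so the common attributes are not a superkey of either fragment. The join is lossy.

No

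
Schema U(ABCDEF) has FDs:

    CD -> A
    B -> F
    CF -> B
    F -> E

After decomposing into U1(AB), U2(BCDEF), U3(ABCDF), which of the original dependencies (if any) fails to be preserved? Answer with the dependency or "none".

none

CD → A lies within U3.
B → F lies within U2.
CF → B lies within U2.
F → E lies within U2.
Every dependency is enforceable on the fragments, so the decomposition is dependency-preserving.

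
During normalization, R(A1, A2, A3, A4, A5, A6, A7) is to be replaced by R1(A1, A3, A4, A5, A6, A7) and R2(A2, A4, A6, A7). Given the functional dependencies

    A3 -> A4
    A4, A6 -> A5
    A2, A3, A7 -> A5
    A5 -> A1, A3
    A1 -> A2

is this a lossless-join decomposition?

Common attributes: R1 ∩ R2 = {A4, A6, A7}.
Closure of {A4, A6, A7}: A4, A6 → A5 applies, adding A5; A5 → A1, A3 applies, adding A1, A3; A1 → A2 applies, adding A2. So (A4, A6, A7)⁺ = {A1, A2, A3, A4, A5, A6, A7}.
This closure contains every attribute of R1, so R1 ∩ R2 → R1. The join is lossless.

Yes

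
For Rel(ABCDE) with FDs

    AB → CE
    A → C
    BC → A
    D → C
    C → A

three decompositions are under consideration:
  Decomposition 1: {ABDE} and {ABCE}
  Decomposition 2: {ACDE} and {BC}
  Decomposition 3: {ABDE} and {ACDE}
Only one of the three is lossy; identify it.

Decomposition 2

Decomposition 1: common = {ABE}, closure = {ABCE} → lossless.
Decomposition 2: common = {C}, closure = {AC} → lossy.
Decomposition 3: common = {ADE}, closure = {ACDE} → lossless.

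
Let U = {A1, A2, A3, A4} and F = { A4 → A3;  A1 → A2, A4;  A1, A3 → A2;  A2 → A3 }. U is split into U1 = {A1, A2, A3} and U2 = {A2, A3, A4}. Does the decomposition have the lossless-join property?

No

Common attributes: U1 ∩ U2 = {A2, A3}.
No dependency enlarges {A2, A3}, so (A2, A3)⁺ = {A2, A3}.
The closure contains neither all of U1 = {A1, A2, A3} nor all of U2 = {A2, A3, A4}, so the common attributes are not a superkey of either fragment. The join is lossy.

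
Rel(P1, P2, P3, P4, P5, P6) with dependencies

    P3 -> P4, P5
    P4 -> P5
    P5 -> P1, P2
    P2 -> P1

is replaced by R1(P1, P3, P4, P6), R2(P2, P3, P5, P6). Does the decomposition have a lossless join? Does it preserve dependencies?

Lossless test: (P3, P6)⁺ = {P1, P2, P3, P4, P5, P6}, which contains all of one fragment — lossless.
Dependency preservation: the restricted closure of {P4} across the fragments never reaches {P5}, so P4 → P5 cannot be enforced without a join — not preserved.

lossless but not dependency-preserving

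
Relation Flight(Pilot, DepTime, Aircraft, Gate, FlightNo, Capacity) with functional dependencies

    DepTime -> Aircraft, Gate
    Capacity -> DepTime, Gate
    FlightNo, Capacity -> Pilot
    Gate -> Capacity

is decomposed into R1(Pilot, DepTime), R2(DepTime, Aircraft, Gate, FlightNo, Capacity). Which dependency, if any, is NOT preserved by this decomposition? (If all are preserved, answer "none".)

Check FlightNo, Capacity → Pilot: no single fragment contains all of {Pilot, FlightNo, Capacity}, and the restricted closure of {FlightNo, Capacity} across the fragments never reaches {Pilot}.
DepTime → Aircraft, Gate is preserved.
Capacity → DepTime, Gate is preserved.
Gate → Capacity is preserved.

FlightNo, Capacity -> Pilot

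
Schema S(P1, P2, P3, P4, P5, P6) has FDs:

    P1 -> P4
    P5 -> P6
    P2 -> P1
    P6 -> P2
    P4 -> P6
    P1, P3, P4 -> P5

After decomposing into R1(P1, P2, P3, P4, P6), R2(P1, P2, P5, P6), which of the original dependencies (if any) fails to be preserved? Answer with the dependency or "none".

P1, P3, P4 -> P5

Check P1, P3, P4 → P5: no single fragment contains all of {P1, P3, P4, P5}, and the restricted closure of {P1, P3, P4} across the fragments never reaches {P5}.
P1 → P4 is preserved.
P5 → P6 is preserved.
P2 → P1 is preserved.
P6 → P2 is preserved.
P4 → P6 is preserved.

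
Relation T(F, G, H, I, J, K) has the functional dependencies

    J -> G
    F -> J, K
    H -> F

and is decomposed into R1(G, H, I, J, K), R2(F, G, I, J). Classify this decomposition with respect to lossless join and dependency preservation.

Lossless test: (G, I, J)⁺ = {G, I, J}, which is a superkey of neither fragment — lossy.
Dependency preservation: the restricted closure of {F} across the fragments never reaches {J, K}, so F → J, K cannot be enforced without a join — not preserved.

lossy and not dependency-preserving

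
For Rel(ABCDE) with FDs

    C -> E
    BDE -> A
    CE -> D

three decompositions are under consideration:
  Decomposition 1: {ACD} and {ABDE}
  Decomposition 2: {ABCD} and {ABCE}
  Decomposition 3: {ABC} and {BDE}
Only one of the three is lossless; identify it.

Decomposition 1: common = {AD}, closure = {AD} → lossy.
Decomposition 2: common = {ABC}, closure = {ABCDE} → lossless.
Decomposition 3: common = {B}, closure = {B} → lossy.

Decomposition 2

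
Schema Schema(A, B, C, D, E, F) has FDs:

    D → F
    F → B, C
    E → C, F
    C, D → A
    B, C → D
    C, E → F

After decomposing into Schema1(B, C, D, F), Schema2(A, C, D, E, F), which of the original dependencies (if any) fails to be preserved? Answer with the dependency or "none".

none

D → F lies within Schema1.
F → B, C lies within Schema1.
E → C, F lies within Schema2.
C, D → A lies within Schema2.
B, C → D lies within Schema1.
C, E → F lies within Schema2.
Every dependency is enforceable on the fragments, so the decomposition is dependency-preserving.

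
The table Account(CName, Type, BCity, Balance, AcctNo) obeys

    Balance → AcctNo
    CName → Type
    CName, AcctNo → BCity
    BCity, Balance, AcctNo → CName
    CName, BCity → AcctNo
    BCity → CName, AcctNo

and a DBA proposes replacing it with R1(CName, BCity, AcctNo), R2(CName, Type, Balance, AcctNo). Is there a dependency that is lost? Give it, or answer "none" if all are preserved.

Balance → AcctNo lies within R2.
CName → Type lies within R2.
CName, AcctNo → BCity lies within R1.
BCity, Balance, AcctNo → CName: restricted closure across fragments reaches CName.
CName, BCity → AcctNo lies within R1.
BCity → CName, AcctNo lies within R1.
Every dependency is enforceable on the fragments, so the decomposition is dependency-preserving.

none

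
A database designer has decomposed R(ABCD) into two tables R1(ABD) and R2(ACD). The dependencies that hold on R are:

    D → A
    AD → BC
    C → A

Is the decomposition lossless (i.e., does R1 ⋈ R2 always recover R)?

Common attributes: R1 ∩ R2 = {AD}.
Closure of {AD}: AD → BC applies, adding BC. So (AD)⁺ = {ABCD}.
This closure contains every attribute of R1, so R1 ∩ R2 → R1. The join is lossless.

Yes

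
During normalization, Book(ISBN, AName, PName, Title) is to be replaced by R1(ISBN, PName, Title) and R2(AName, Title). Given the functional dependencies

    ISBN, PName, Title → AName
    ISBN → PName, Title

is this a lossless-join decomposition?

Common attributes: R1 ∩ R2 = {Title}.
No dependency enlarges {Title}, so (Title)⁺ = {Title}.
The closure contains neither all of R1 = {ISBN, PName, Title} nor all of R2 = {AName, Title}, so the common attributes are not a superkey of either fragment. The join is lossy.

No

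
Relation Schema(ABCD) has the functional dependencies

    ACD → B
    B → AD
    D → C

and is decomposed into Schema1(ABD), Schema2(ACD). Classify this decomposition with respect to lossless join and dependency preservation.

lossless and dependency-preserving

Lossless test: (AD)⁺ = {ABCD}, which contains all of one fragment — lossless.
Dependency preservation: ACD → B is not contained in any single fragment, but the restricted closure of its left-hand side across the fragments still reaches the right-hand side; the remaining FDs each lie inside some fragment. All dependencies are preserved.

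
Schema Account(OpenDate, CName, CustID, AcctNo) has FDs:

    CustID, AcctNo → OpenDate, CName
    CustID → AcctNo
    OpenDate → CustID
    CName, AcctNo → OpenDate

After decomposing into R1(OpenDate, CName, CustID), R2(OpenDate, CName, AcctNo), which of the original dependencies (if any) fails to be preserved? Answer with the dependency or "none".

none

CustID, AcctNo → OpenDate, CName: restricted closure across fragments reaches OpenDate, CName.
CustID → AcctNo: restricted closure across fragments reaches AcctNo.
OpenDate → CustID lies within R1.
CName, AcctNo → OpenDate lies within R2.
Every dependency is enforceable on the fragments, so the decomposition is dependency-preserving.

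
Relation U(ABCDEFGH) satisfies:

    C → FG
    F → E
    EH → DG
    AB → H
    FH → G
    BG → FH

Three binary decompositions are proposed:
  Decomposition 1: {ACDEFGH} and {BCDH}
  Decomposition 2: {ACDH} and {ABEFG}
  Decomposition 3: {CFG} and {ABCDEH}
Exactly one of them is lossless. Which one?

Decomposition 1: common = {CDH}, closure = {CDEFGH} → lossy.
Decomposition 2: common = {A}, closure = {A} → lossy.
Decomposition 3: common = {C}, closure = {CEFG} → lossless.

Decomposition 3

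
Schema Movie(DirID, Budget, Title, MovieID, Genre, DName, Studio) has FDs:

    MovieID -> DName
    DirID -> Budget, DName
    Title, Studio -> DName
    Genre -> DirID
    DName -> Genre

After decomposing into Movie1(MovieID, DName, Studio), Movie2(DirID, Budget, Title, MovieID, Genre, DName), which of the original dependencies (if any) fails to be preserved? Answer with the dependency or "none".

Check Title, Studio → DName: no single fragment contains all of {Title, DName, Studio}, and the restricted closure of {Title, Studio} across the fragments never reaches {DName}.
MovieID → DName is preserved.
DirID → Budget, DName is preserved.
Genre → DirID is preserved.
DName → Genre is preserved.

Title, Studio -> DName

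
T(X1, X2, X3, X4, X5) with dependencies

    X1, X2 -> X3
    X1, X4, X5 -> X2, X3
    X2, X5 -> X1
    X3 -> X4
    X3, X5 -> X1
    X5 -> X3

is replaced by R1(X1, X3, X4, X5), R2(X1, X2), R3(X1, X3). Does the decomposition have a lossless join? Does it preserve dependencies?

lossy and not dependency-preserving

Lossless test (chase): Rows 1 and 3 agree on X3; apply X3→X4 and equate their X4 entries. No row becomes fully distinguished — the join is lossy.
Dependency preservation: the restricted closure of {X1, X2} across the fragments never reaches {X3}, so X1, X2 → X3 cannot be enforced without a join — not preserved.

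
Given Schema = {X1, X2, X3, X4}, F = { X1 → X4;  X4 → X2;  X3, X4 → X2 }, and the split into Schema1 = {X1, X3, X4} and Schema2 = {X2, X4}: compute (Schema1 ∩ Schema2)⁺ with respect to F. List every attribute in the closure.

Schema1 ∩ Schema2 = {X4}.
X4 → X2 applies, adding X2
Closure: {X2, X4}.

X2, X4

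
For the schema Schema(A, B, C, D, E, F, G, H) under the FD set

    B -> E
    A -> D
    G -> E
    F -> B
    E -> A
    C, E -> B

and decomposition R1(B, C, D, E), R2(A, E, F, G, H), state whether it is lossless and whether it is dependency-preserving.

lossy and not dependency-preserving

Lossless test: (E)⁺ = {A, D, E}, which is a superkey of neither fragment — lossy.
Dependency preservation: the restricted closure of {A} across the fragments never reaches {D}, so A → D cannot be enforced without a join — not preserved.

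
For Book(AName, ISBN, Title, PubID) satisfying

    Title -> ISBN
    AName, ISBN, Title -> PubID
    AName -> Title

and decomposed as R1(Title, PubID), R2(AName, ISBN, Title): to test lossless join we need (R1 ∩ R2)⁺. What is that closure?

R1 ∩ R2 = {Title}.
Title → ISBN applies, adding ISBN
Closure: {ISBN, Title}.

ISBN, Title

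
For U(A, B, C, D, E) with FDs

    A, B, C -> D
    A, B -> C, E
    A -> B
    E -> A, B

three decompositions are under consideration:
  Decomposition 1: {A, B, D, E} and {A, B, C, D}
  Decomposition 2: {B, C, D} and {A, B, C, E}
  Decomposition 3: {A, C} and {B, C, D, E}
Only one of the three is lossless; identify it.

Decomposition 1

Decomposition 1: common = {A, B, D}, closure = {A, B, C, D, E} → lossless.
Decomposition 2: common = {B, C}, closure = {B, C} → lossy.
Decomposition 3: common = {C}, closure = {C} → lossy.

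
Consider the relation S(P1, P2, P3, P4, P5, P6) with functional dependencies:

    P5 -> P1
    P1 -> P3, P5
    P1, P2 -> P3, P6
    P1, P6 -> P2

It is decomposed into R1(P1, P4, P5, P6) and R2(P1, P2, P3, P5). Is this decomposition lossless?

Common attributes: R1 ∩ R2 = {P1, P5}.
Closure of {P1, P5}: P1 → P3, P5 applies, adding P3. So (P1, P5)⁺ = {P1, P3, P5}.
The closure contains neither all of R1 = {P1, P4, P5, P6} nor all of R2 = {P1, P2, P3, P5}, so the common attributes are not a superkey of either fragment. The join is lossy.

No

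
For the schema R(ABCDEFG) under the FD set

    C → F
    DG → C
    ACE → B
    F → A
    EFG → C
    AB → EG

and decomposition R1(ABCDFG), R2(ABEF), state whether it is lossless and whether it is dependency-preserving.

Lossless test: (ABF)⁺ = {ABCEFG}, which contains all of one fragment — lossless.
Dependency preservation: the restricted closure of {ACE} across the fragments never reaches {B}, so ACE → B cannot be enforced without a join — not preserved.

lossless but not dependency-preserving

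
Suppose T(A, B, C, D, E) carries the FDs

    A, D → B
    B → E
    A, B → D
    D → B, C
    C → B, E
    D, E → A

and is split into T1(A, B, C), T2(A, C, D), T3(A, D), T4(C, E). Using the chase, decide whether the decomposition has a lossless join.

Yes

Chase test. Columns are A, B, C, D, E; row i has aⱼ where attribute j ∈ Ti, else bᵢⱼ.
Initial tableau (one row per fragment):
  row 1: a1 a2 a3 b14 b15
  row 2: a1 b22 a3 a4 b25
  row 3: a1 b32 b33 a4 b35
  row 4: b41 b42 a3 b44 a5
Rows 2 and 3 agree on A, D; apply A, D→B and equate their B entries.
Rows 2 and 3 agree on B; apply B→E and equate their E entries.
Rows 2 and 3 agree on D; apply D→B, C and equate their B, C entries.
Rows 1 and 2 agree on C; apply C→B, E and equate their B, E entries.
Rows 1 and 4 agree on C; apply C→B, E and equate their B, E entries.
Rows 1 and 2 agree on A, B; apply A, B→D and equate their D entries.
Row 1 is now all distinguished symbols — the join is lossless.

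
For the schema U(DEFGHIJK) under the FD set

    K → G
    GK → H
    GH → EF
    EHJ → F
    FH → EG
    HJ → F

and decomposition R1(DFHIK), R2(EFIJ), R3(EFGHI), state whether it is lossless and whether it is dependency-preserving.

Lossless test (chase): Rows 1 and 3 agree on FH; apply FH→EG and equate their EG entries. No row becomes fully distinguished — the join is lossy.
Dependency preservation: the restricted closure of {EHJ} across the fragments never reaches {F}, so EHJ → F cannot be enforced without a join — not preserved.

lossy and not dependency-preserving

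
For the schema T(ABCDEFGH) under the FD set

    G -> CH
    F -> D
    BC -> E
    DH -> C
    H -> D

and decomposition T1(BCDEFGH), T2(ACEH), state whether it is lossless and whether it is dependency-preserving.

Lossless test: (CEH)⁺ = {CDEH}, which is a superkey of neither fragment — lossy.
Dependency preservation: every FD's attributes lie within a single fragment, so each can be enforced locally — preserved.

lossy but dependency-preserving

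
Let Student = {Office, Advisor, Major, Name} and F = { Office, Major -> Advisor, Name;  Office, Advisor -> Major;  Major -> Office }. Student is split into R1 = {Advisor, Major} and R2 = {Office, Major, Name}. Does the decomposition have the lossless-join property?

Yes

Common attributes: R1 ∩ R2 = {Major}.
Closure of {Major}: Major → Office applies, adding Office; Office, Major → Advisor, Name applies, adding Advisor, Name. So (Major)⁺ = {Office, Advisor, Major, Name}.
This closure contains every attribute of R1, so R1 ∩ R2 → R1. The join is lossless.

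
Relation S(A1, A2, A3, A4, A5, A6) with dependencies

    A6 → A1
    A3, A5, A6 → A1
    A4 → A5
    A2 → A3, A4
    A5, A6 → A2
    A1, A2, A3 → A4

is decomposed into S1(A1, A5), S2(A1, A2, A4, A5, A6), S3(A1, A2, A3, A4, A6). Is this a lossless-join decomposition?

Chase test. Columns are A1, A2, A3, A4, A5, A6; row i has aⱼ where attribute j ∈ Si, else bᵢⱼ.
Initial tableau (one row per fragment):
  row 1: a1 b12 b13 b14 a5 b16
  row 2: a1 a2 b23 a4 a5 a6
  row 3: a1 a2 a3 a4 b35 a6
Rows 2 and 3 agree on A4; apply A4→A5 and equate their A5 entries.
Rows 2 and 3 agree on A2; apply A2→A3, A4 and equate their A3, A4 entries.
Row 2 is now all distinguished symbols — the join is lossless.

Yes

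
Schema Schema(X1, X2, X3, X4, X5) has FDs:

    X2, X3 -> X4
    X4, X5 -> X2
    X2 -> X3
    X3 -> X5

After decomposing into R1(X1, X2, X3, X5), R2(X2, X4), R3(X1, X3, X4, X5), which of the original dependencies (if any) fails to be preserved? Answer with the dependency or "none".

X4, X5 -> X2

Check X4, X5 → X2: no single fragment contains all of {X2, X4, X5}, and the restricted closure of {X4, X5} across the fragments never reaches {X2}.
X2, X3 → X4 is preserved.
X2 → X3 is preserved.
X3 → X5 is preserved.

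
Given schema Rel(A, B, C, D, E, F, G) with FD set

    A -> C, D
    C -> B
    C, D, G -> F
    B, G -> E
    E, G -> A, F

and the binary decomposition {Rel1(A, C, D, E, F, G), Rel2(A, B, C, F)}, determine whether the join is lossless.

Common attributes: Rel1 ∩ Rel2 = {A, C, F}.
Closure of {A, C, F}: A → C, D applies, adding D; C → B applies, adding B. So (A, C, F)⁺ = {A, B, C, D, F}.
This closure contains every attribute of Rel2, so Rel1 ∩ Rel2 → Rel2. The join is lossless.

Yes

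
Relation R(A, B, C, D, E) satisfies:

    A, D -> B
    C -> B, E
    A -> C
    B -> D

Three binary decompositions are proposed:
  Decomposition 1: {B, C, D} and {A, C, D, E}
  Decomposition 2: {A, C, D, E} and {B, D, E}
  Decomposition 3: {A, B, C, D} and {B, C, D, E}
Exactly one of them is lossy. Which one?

Decomposition 1: common = {C, D}, closure = {B, C, D, E} → lossless.
Decomposition 2: common = {D, E}, closure = {D, E} → lossy.
Decomposition 3: common = {B, C, D}, closure = {B, C, D, E} → lossless.

Decomposition 2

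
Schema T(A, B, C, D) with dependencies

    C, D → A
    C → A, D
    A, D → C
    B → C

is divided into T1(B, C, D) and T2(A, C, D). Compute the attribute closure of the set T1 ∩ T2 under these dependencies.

T1 ∩ T2 = {C, D}.
C, D → A applies, adding A
Closure: {A, C, D}.

A, C, D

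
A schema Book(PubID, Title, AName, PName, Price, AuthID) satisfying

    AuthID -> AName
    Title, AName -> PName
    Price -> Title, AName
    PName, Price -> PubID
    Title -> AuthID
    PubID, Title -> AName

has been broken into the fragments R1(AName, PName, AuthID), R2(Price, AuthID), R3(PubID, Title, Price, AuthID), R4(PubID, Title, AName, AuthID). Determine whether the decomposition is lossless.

No

Chase test. Columns are PubID, Title, AName, PName, Price, AuthID; row i has aⱼ where attribute j ∈ Ri, else bᵢⱼ.
Initial tableau (one row per fragment):
  row 1: b11 b12 a3 a4 b15 a6
  row 2: b21 b22 b23 b24 a5 a6
  row 3: a1 a2 b33 b34 a5 a6
  row 4: a1 a2 a3 b44 b45 a6
Rows 1 and 2 agree on AuthID; apply AuthID→AName and equate their AName entries.
Rows 1 and 3 agree on AuthID; apply AuthID→AName and equate their AName entries.
Rows 3 and 4 agree on Title, AName; apply Title, AName→PName and equate their PName entries.
Rows 2 and 3 agree on Price; apply Price→Title, AName and equate their Title, AName entries.
Rows 2 and 3 agree on Title, AName; apply Title, AName→PName and equate their PName entries.
Rows 2 and 3 agree on PName, Price; apply PName, Price→PubID and equate their PubID entries.
No row becomes fully distinguished — the join is lossy.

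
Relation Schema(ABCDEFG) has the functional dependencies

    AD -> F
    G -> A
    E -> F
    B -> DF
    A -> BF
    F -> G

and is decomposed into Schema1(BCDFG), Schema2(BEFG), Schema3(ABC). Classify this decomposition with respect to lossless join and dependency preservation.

Lossless test (chase): Rows 1 and 2 agree on G; apply G→A and equate their A entries. Rows 1 and 2 agree on B; apply B→DF and equate their DF entries. Rows 1 and 3 agree on B; apply B→DF and equate their DF entries. Rows 1 and 3 agree on F; apply F→G and equate their G entries. Rows 1 and 3 agree on G; apply G→A and equate their A entries. No row becomes fully distinguished — the join is lossy.
Dependency preservation: AD → F; G → A; A → BF are not contained in any single fragment, but the restricted closure of each left-hand side across the fragments still reaches the right-hand side; the remaining FDs each lie inside some fragment. All dependencies are preserved.

lossy but dependency-preserving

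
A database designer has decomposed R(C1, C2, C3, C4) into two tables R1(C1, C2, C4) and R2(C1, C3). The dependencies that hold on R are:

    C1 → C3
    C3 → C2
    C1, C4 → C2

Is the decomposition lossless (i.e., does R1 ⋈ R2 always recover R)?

Yes

Common attributes: R1 ∩ R2 = {C1}.
Closure of {C1}: C1 → C3 applies, adding C3; C3 → C2 applies, adding C2. So (C1)⁺ = {C1, C2, C3}.
This closure contains every attribute of R2, so R1 ∩ R2 → R2. The join is lossless.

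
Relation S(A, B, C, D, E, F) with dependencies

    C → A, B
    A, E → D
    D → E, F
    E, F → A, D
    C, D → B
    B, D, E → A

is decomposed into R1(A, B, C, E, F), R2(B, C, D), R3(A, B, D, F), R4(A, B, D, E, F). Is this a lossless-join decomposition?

Yes

Chase test. Columns are A, B, C, D, E, F; row i has aⱼ where attribute j ∈ Ri, else bᵢⱼ.
Initial tableau (one row per fragment):
  row 1: a1 a2 a3 b14 a5 a6
  row 2: b21 a2 a3 a4 b25 b26
  row 3: a1 a2 b33 a4 b35 a6
  row 4: a1 a2 b43 a4 a5 a6
Rows 1 and 2 agree on C; apply C→A, B and equate their A, B entries.
Rows 1 and 4 agree on A, E; apply A, E→D and equate their D entries.
Rows 1 and 2 agree on D; apply D→E, F and equate their E, F entries.
Rows 1 and 3 agree on D; apply D→E, F and equate their E, F entries.
Row 1 is now all distinguished symbols — the join is lossless.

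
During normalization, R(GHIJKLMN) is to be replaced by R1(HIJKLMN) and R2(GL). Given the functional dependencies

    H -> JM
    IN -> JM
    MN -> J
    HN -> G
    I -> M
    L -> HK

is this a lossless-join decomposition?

No

Common attributes: R1 ∩ R2 = {L}.
Closure of {L}: L → HK applies, adding HK; H → JM applies, adding JM. So (L)⁺ = {HJKLM}.
The closure contains neither all of R1 = {HIJKLMN} nor all of R2 = {GL}, so the common attributes are not a superkey of either fragment. The join is lossy.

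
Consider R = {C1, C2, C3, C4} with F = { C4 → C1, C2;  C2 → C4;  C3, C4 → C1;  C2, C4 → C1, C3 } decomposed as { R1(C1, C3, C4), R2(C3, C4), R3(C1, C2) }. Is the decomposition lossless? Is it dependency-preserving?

lossy and not dependency-preserving

Lossless test (chase): Rows 1 and 2 agree on C4; apply C4→C1, C2 and equate their C1, C2 entries. No row becomes fully distinguished — the join is lossy.
Dependency preservation: the restricted closure of {C4} across the fragments never reaches {C1, C2}, so C4 → C1, C2 cannot be enforced without a join — not preserved.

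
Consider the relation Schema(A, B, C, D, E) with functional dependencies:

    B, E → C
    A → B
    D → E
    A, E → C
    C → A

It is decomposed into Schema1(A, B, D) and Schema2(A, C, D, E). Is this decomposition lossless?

Yes

Common attributes: Schema1 ∩ Schema2 = {A, D}.
Closure of {A, D}: A → B applies, adding B; D → E applies, adding E; A, E → C applies, adding C. So (A, D)⁺ = {A, B, C, D, E}.
This closure contains every attribute of Schema1, so Schema1 ∩ Schema2 → Schema1. The join is lossless.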